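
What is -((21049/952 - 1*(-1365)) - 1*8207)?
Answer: 927505/136 ≈ 6819.9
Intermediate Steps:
-((21049/952 - 1*(-1365)) - 1*8207) = -((21049*(1/952) + 1365) - 8207) = -((3007/136 + 1365) - 8207) = -(188647/136 - 8207) = -1*(-927505/136) = 927505/136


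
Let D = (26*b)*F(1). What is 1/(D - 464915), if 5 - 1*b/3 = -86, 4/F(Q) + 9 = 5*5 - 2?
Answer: -1/462887 ≈ -2.1604e-6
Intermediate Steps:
F(Q) = 2/7 (F(Q) = 4/(-9 + (5*5 - 2)) = 4/(-9 + (25 - 2)) = 4/(-9 + 23) = 4/14 = 4*(1/14) = 2/7)
b = 273 (b = 15 - 3*(-86) = 15 + 258 = 273)
D = 2028 (D = (26*273)*(2/7) = 7098*(2/7) = 2028)
1/(D - 464915) = 1/(2028 - 464915) = 1/(-462887) = -1/462887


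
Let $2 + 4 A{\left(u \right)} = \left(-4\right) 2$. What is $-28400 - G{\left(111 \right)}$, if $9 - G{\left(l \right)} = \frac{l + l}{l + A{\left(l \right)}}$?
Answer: $- \frac{6164309}{217} \approx -28407.0$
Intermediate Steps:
$A{\left(u \right)} = - \frac{5}{2}$ ($A{\left(u \right)} = - \frac{1}{2} + \frac{\left(-4\right) 2}{4} = - \frac{1}{2} + \frac{1}{4} \left(-8\right) = - \frac{1}{2} - 2 = - \frac{5}{2}$)
$G{\left(l \right)} = 9 - \frac{2 l}{- \frac{5}{2} + l}$ ($G{\left(l \right)} = 9 - \frac{l + l}{l - \frac{5}{2}} = 9 - \frac{2 l}{- \frac{5}{2} + l}$)
$-28400 - G{\left(111 \right)} = -28400 - \frac{-45 + 14 \cdot 111}{-5 + 2 \cdot 111} = -28400 - \frac{-45 + 1554}{-5 + 222} = -28400 - \frac{1}{217} \cdot 1509 = -28400 - \frac{1509}{217} = - \frac{6164309}{217}$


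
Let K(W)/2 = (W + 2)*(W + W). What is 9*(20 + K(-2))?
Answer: 180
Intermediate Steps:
K(W) = 4*W*(2 + W) (K(W) = 2*((W + 2)*(W + W)) = 2*((2 + W)*(2*W)) = 2*(2*W*(2 + W)) = 4*W*(2 + W))
9*(20 + K(-2)) = 9*(20 + 4*(-2)*(2 - 2)) = 9*(20 + 4*(-2)*0) = 9*(20 + 0) = 9*20 = 180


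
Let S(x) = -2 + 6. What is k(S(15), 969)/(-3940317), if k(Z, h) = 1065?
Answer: -355/1313439 ≈ -0.00027028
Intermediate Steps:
S(x) = 4
k(S(15), 969)/(-3940317) = 1065/(-3940317) = 1065*(-1/3940317) = -355/1313439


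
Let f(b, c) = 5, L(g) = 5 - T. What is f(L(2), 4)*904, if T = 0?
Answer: 4520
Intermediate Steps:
L(g) = 5 (L(g) = 5 - 1*0 = 5 + 0 = 5)
f(L(2), 4)*904 = 5*904 = 4520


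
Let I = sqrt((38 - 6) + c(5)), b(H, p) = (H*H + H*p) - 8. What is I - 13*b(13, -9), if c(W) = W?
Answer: -572 + sqrt(37) ≈ -565.92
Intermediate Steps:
b(H, p) = -8 + H**2 + H*p (b(H, p) = (H**2 + H*p) - 8 = -8 + H**2 + H*p)
I = sqrt(37) (I = sqrt((38 - 6) + 5) = sqrt(32 + 5) = sqrt(37) ≈ 6.0828)
I - 13*b(13, -9) = sqrt(37) - 13*(-8 + 13**2 + 13*(-9)) = sqrt(37) - 13*(-8 + 169 - 117) = sqrt(37) - 13*44 = sqrt(37) - 572 = -572 + sqrt(37)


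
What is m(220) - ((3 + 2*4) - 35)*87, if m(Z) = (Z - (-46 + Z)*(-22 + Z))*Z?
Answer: -7528952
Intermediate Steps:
m(Z) = Z*(Z - (-46 + Z)*(-22 + Z)) (m(Z) = (Z - (-46 + Z)*(-22 + Z))*Z = Z*(Z - (-46 + Z)*(-22 + Z)))
m(220) - ((3 + 2*4) - 35)*87 = 220*(-1012 - 1*220² + 69*220) - ((3 + 2*4) - 35)*87 = 220*(-1012 - 1*48400 + 15180) - ((3 + 8) - 35)*87 = 220*(-1012 - 48400 + 15180) - (11 - 35)*87 = 220*(-34232) - (-24)*87 = -7531040 - 1*(-2088) = -7531040 + 2088 = -7528952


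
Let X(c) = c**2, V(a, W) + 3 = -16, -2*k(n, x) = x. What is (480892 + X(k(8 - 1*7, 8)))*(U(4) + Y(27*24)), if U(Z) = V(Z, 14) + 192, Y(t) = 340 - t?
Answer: -64922580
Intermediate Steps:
k(n, x) = -x/2
V(a, W) = -19 (V(a, W) = -3 - 16 = -19)
U(Z) = 173 (U(Z) = -19 + 192 = 173)
(480892 + X(k(8 - 1*7, 8)))*(U(4) + Y(27*24)) = (480892 + (-1/2*8)**2)*(173 + (340 - 27*24)) = (480892 + (-4)**2)*(173 + (340 - 1*648)) = (480892 + 16)*(173 + (340 - 648)) = 480908*(173 - 308) = 480908*(-135) = -64922580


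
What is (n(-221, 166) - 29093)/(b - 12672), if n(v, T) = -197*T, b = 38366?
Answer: -61795/25694 ≈ -2.4050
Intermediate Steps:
(n(-221, 166) - 29093)/(b - 12672) = (-197*166 - 29093)/(38366 - 12672) = (-32702 - 29093)/25694 = -61795*1/25694 = -61795/25694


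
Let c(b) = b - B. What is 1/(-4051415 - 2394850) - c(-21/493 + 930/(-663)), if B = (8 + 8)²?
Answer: 366762914374/1424624565 ≈ 257.45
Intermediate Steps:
B = 256 (B = 16² = 256)
c(b) = -256 + b (c(b) = b - 1*256 = b - 256 = -256 + b)
1/(-4051415 - 2394850) - c(-21/493 + 930/(-663)) = 1/(-4051415 - 2394850) - (-256 + (-21/493 + 930/(-663))) = 1/(-6446265) - (-256 + (-21*1/493 + 930*(-1/663))) = -1/6446265 - (-256 + (-21/493 - 310/221)) = -1/6446265 - (-256 - 9263/6409) = -1/6446265 - 1*(-1649967/6409) = -1/6446265 + 1649967/6409 = 366762914374/1424624565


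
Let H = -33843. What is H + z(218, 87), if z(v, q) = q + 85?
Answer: -33671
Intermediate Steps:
z(v, q) = 85 + q
H + z(218, 87) = -33843 + (85 + 87) = -33843 + 172 = -33671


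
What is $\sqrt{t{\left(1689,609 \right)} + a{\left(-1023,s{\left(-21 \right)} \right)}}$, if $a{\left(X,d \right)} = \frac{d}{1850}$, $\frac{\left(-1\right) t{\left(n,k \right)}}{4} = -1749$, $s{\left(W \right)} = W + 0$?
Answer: $\frac{\sqrt{957750846}}{370} \approx 83.642$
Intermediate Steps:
$s{\left(W \right)} = W$
$t{\left(n,k \right)} = 6996$ ($t{\left(n,k \right)} = \left(-4\right) \left(-1749\right) = 6996$)
$a{\left(X,d \right)} = \frac{d}{1850}$ ($a{\left(X,d \right)} = d \frac{1}{1850} = \frac{d}{1850}$)
$\sqrt{t{\left(1689,609 \right)} + a{\left(-1023,s{\left(-21 \right)} \right)}} = \sqrt{6996 + \frac{1}{1850} \left(-21\right)} = \sqrt{6996 - \frac{21}{1850}} = \sqrt{\frac{12942579}{1850}} = \frac{\sqrt{957750846}}{370}$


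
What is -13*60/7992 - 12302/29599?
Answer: -10117067/19712934 ≈ -0.51322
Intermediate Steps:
-13*60/7992 - 12302/29599 = -780*1/7992 - 12302*1/29599 = -65/666 - 12302/29599 = -10117067/19712934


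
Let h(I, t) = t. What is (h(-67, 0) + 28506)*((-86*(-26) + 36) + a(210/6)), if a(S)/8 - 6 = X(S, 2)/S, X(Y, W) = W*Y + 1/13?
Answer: 30298685328/455 ≈ 6.6591e+7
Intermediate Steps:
X(Y, W) = 1/13 + W*Y (X(Y, W) = W*Y + 1/13 = 1/13 + W*Y)
a(S) = 48 + 8*(1/13 + 2*S)/S (a(S) = 48 + 8*((1/13 + 2*S)/S) = 48 + 8*(1/13 + 2*S)/S)
(h(-67, 0) + 28506)*((-86*(-26) + 36) + a(210/6)) = (0 + 28506)*((-86*(-26) + 36) + (64 + 8/(13*((210/6))))) = 28506*((2236 + 36) + (64 + 8/(13*((210*(⅙)))))) = 28506*(2272 + (64 + (8/13)/35)) = 28506*(2272 + (64 + (8/13)*(1/35))) = 28506*(2272 + (64 + 8/455)) = 28506*(2272 + 29128/455) = 28506*(1062888/455) = 30298685328/455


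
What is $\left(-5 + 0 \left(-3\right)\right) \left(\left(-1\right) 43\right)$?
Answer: $215$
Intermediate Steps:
$\left(-5 + 0 \left(-3\right)\right) \left(\left(-1\right) 43\right) = \left(-5 + 0\right) \left(-43\right) = \left(-5\right) \left(-43\right) = 215$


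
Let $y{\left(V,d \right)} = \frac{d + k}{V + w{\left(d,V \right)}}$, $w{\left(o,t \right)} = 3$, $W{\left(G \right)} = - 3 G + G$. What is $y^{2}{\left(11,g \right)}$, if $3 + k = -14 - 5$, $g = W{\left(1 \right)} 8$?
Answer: $\frac{361}{49} \approx 7.3673$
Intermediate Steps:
$W{\left(G \right)} = - 2 G$
$g = -16$ ($g = \left(-2\right) 1 \cdot 8 = \left(-2\right) 8 = -16$)
$k = -22$ ($k = -3 - 19 = -22$)
$y{\left(V,d \right)} = \frac{-22 + d}{3 + V}$ ($y{\left(V,d \right)} = \frac{d - 22}{V + 3} = \frac{-22 + d}{3 + V}$)
$y^{2}{\left(11,g \right)} = \left(\frac{-22 - 16}{3 + 11}\right)^{2} = \left(\frac{1}{14} \left(-38\right)\right)^{2} = \left(- \frac{19}{7}\right)^{2} = \frac{361}{49}$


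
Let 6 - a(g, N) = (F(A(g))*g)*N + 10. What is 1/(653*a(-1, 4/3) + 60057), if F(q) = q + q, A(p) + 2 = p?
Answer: 1/52221 ≈ 1.9149e-5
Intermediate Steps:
A(p) = -2 + p
F(q) = 2*q
a(g, N) = -4 - N*g*(-4 + 2*g) (a(g, N) = 6 - (((2*(-2 + g))*g)*N + 10) = 6 - (((-4 + 2*g)*g)*N + 10) = 6 - ((g*(-4 + 2*g))*N + 10) = 6 - (N*g*(-4 + 2*g) + 10) = 6 - (10 + N*g*(-4 + 2*g)) = 6 + (-10 - N*g*(-4 + 2*g)) = -4 - N*g*(-4 + 2*g))
1/(653*a(-1, 4/3) + 60057) = 1/(653*(-4 - 2*4/3*(-1)*(-2 - 1)) + 60057) = 1/(653*(-4 - 2*4*(⅓)*(-1)*(-3)) + 60057) = 1/(653*(-4 - 2*4/3*(-1)*(-3)) + 60057) = 1/(653*(-4 - 8) + 60057) = 1/(653*(-12) + 60057) = 1/(-7836 + 60057) = 1/52221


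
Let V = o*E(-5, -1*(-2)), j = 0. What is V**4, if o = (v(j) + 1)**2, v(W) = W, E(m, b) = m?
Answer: 625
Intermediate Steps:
o = 1 (o = (0 + 1)**2 = 1**2 = 1)
V = -5 (V = 1*(-5) = -5)
V**4 = (-5)**4 = 625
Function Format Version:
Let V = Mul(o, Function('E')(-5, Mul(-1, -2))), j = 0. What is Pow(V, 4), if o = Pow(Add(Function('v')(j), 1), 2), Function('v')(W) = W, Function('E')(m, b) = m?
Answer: 625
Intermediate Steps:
o = 1 (o = Pow(Add(0, 1), 2) = Pow(1, 2) = 1)
V = -5 (V = Mul(1, -5) = -5)
Pow(V, 4) = Pow(-5, 4) = 625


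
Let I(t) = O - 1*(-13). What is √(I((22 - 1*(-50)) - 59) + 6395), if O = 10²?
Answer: 2*√1627 ≈ 80.672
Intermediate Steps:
O = 100
I(t) = 113 (I(t) = 100 - 1*(-13) = 100 + 13 = 113)
√(I((22 - 1*(-50)) - 59) + 6395) = √(113 + 6395) = √6508 = 2*√1627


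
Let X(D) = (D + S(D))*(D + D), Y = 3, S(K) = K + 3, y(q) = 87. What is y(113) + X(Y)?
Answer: 141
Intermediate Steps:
S(K) = 3 + K
X(D) = 2*D*(3 + 2*D) (X(D) = (D + (3 + D))*(D + D) = (3 + 2*D)*(2*D) = 2*D*(3 + 2*D))
y(113) + X(Y) = 87 + 2*3*(3 + 2*3) = 87 + 2*3*(3 + 6) = 87 + 2*3*9 = 87 + 54 = 141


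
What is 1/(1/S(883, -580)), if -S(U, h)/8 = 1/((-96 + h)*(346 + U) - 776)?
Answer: 2/207895 ≈ 9.6202e-6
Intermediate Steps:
S(U, h) = -8/(-776 + (-96 + h)*(346 + U)) (S(U, h) = -8/((-96 + h)*(346 + U) - 776) = -8/(-776 + (-96 + h)*(346 + U)))
1/(1/S(883, -580)) = 1/(1/(-8/(-33992 - 96*883 + 346*(-580) + 883*(-580)))) = 1/(1/(-8/(-33992 - 84768 - 200680 - 512140))) = 1/(1/(-8/(-831580))) = 1/(1/(-8*(-1/831580))) = 1/(1/(2/207895)) = 1/(207895/2) = 2/207895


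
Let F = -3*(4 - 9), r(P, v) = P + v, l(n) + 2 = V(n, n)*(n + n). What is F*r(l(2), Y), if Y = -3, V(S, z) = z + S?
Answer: 165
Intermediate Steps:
V(S, z) = S + z
l(n) = -2 + 4*n² (l(n) = -2 + (n + n)*(n + n) = -2 + (2*n)*(2*n) = -2 + 4*n²)
F = 15 (F = -3*(-5) = 15)
F*r(l(2), Y) = 15*((-2 + 4*2²) - 3) = 15*((-2 + 4*4) - 3) = 15*((-2 + 16) - 3) = 15*(14 - 3) = 15*11 = 165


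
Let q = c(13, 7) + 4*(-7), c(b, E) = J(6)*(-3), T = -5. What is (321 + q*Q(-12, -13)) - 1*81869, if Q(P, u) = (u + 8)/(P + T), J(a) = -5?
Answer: -1386381/17 ≈ -81552.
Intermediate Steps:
c(b, E) = 15 (c(b, E) = -5*(-3) = 15)
Q(P, u) = (8 + u)/(-5 + P) (Q(P, u) = (u + 8)/(P - 5) = (8 + u)/(-5 + P))
q = -13 (q = 15 + 4*(-7) = 15 - 28 = -13)
(321 + q*Q(-12, -13)) - 1*81869 = (321 - 13*(8 - 13)/(-5 - 12)) - 1*81869 = (321 - 13*(-5)/(-17)) - 81869 = (321 - (-13)*(-5)/17) - 81869 = (321 - 13*5/17) - 81869 = (321 - 65/17) - 81869 = 5392/17 - 81869 = -1386381/17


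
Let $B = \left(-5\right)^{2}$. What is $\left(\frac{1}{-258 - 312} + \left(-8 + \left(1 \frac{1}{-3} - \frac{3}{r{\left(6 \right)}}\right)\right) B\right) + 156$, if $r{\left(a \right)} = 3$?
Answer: $- \frac{44081}{570} \approx -77.335$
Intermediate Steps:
$B = 25$
$\left(\frac{1}{-258 - 312} + \left(-8 + \left(1 \frac{1}{-3} - \frac{3}{r{\left(6 \right)}}\right)\right) B\right) + 156 = \left(\frac{1}{-258 - 312} + \left(-8 + \left(1 \frac{1}{-3} - \frac{3}{3}\right)\right) 25\right) + 156 = \left(\frac{1}{-570} + \left(-8 + \left(1 \left(- \frac{1}{3}\right) - 1\right)\right) 25\right) + 156 = \left(- \frac{1}{570} + \left(-8 - \frac{4}{3}\right) 25\right) + 156 = \left(- \frac{1}{570} - \frac{700}{3}\right) + 156 = - \frac{133001}{570} + 156 = - \frac{44081}{570}$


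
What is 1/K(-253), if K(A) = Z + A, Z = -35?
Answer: -1/288 ≈ -0.0034722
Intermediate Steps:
K(A) = -35 + A
1/K(-253) = 1/(-35 - 253) = 1/(-288) = -1/288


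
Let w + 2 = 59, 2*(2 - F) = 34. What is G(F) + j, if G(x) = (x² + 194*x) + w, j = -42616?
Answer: -45244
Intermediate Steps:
F = -15 (F = 2 - ½*34 = 2 - 17 = -15)
w = 57 (w = -2 + 59 = 57)
G(x) = 57 + x² + 194*x (G(x) = (x² + 194*x) + 57 = 57 + x² + 194*x)
G(F) + j = (57 + (-15)² + 194*(-15)) - 42616 = (57 + 225 - 2910) - 42616 = -2628 - 42616 = -45244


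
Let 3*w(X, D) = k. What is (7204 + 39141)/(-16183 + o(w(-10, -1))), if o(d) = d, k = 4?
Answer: -27807/9709 ≈ -2.8640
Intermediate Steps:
w(X, D) = 4/3 (w(X, D) = (⅓)*4 = 4/3)
(7204 + 39141)/(-16183 + o(w(-10, -1))) = (7204 + 39141)/(-16183 + 4/3) = 46345/(-48545/3) = 46345*(-3/48545) = -27807/9709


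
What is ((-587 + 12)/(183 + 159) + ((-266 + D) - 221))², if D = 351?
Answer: 2217185569/116964 ≈ 18956.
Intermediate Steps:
((-587 + 12)/(183 + 159) + ((-266 + D) - 221))² = ((-587 + 12)/(183 + 159) + ((-266 + 351) - 221))² = (-575/342 + (85 - 221))² = (-575*1/342 - 136)² = (-575/342 - 136)² = (-47087/342)² = 2217185569/116964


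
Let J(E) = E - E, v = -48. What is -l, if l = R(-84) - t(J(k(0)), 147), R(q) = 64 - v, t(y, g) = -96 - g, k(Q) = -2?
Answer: -355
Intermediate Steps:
J(E) = 0
R(q) = 112 (R(q) = 64 - 1*(-48) = 64 + 48 = 112)
l = 355 (l = 112 - (-96 - 1*147) = 112 - (-96 - 147) = 112 - 1*(-243) = 112 + 243 = 355)
-l = -1*355 = -355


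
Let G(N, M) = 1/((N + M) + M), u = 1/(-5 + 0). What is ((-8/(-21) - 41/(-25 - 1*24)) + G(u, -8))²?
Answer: 21049744/15752961 ≈ 1.3362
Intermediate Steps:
u = -⅕ (u = 1/(-5) = -⅕ ≈ -0.20000)
G(N, M) = 1/(N + 2*M) (G(N, M) = 1/((M + N) + M) = 1/(N + 2*M))
((-8/(-21) - 41/(-25 - 1*24)) + G(u, -8))² = ((-8/(-21) - 41/(-25 - 1*24)) + 1/(-⅕ + 2*(-8)))² = ((-8*(-1/21) - 41/(-25 - 24)) + 1/(-⅕ - 16))² = ((8/21 - 41/(-49)) + 1/(-81/5))² = ((8/21 - 41*(-1/49)) - 5/81)² = ((8/21 + 41/49) - 5/81)² = (179/147 - 5/81)² = (4588/3969)² = 21049744/15752961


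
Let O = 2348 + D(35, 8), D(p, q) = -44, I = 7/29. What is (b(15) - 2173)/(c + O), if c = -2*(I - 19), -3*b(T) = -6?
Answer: -62959/67904 ≈ -0.92718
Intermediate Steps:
I = 7/29 (I = 7*(1/29) = 7/29 ≈ 0.24138)
b(T) = 2 (b(T) = -⅓*(-6) = 2)
O = 2304 (O = 2348 - 44 = 2304)
c = 1088/29 (c = -2*(7/29 - 19) = -2*(-544/29) = 1088/29 ≈ 37.517)
(b(15) - 2173)/(c + O) = (2 - 2173)/(1088/29 + 2304) = -2171/67904/29 = -2171*29/67904 = -62959/67904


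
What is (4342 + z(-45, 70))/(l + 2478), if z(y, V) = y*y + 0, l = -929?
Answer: 6367/1549 ≈ 4.1104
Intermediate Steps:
z(y, V) = y**2 (z(y, V) = y**2 + 0 = y**2)
(4342 + z(-45, 70))/(l + 2478) = (4342 + (-45)**2)/(-929 + 2478) = (4342 + 2025)/1549 = 6367*(1/1549) = 6367/1549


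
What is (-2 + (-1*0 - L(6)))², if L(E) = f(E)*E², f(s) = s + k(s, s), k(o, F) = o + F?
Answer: 422500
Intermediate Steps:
k(o, F) = F + o
f(s) = 3*s (f(s) = s + (s + s) = s + 2*s = 3*s)
L(E) = 3*E³ (L(E) = (3*E)*E² = 3*E³)
(-2 + (-1*0 - L(6)))² = (-2 + (-1*0 - 3*6³))² = (-2 + (0 - 3*216))² = (-2 + (0 - 1*648))² = (-2 + (0 - 648))² = (-2 - 648)² = (-650)² = 422500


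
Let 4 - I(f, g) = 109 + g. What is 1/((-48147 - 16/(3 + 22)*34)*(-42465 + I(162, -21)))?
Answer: 25/51238314231 ≈ 4.8792e-10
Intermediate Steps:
I(f, g) = -105 - g (I(f, g) = 4 - (109 + g) = 4 + (-109 - g) = -105 - g)
1/((-48147 - 16/(3 + 22)*34)*(-42465 + I(162, -21))) = 1/((-48147 - 16/(3 + 22)*34)*(-42465 + (-105 - 1*(-21)))) = 1/((-48147 - 16/25*34)*(-42465 + (-105 + 21))) = 1/((-48147 - 16*1/25*34)*(-42465 - 84)) = 1/((-48147 - 16/25*34)*(-42549)) = 1/((-48147 - 544/25)*(-42549)) = 1/(-1204219/25*(-42549)) = 1/(51238314231/25) = 25/51238314231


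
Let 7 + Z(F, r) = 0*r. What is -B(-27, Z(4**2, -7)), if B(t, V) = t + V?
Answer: 34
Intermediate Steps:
Z(F, r) = -7 (Z(F, r) = -7 + 0*r = -7 + 0 = -7)
B(t, V) = V + t
-B(-27, Z(4**2, -7)) = -(-7 - 27) = -1*(-34) = 34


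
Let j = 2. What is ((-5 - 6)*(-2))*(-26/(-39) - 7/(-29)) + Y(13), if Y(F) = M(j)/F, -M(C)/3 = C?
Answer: 22072/1131 ≈ 19.515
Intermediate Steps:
M(C) = -3*C
Y(F) = -6/F (Y(F) = (-3*2)/F = -6/F)
((-5 - 6)*(-2))*(-26/(-39) - 7/(-29)) + Y(13) = ((-5 - 6)*(-2))*(-26/(-39) - 7/(-29)) - 6/13 = (-11*(-2))*(-26*(-1/39) - 7*(-1/29)) - 6*1/13 = 22*(⅔ + 7/29) - 6/13 = 22*(79/87) - 6/13 = 1738/87 - 6/13 = 22072/1131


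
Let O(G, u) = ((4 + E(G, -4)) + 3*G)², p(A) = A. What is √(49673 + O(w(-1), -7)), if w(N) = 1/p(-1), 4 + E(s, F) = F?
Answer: √49722 ≈ 222.98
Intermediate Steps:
E(s, F) = -4 + F
w(N) = -1 (w(N) = 1/(-1) = -1)
O(G, u) = (-4 + 3*G)² (O(G, u) = ((4 + (-4 - 4)) + 3*G)² = ((4 - 8) + 3*G)² = (-4 + 3*G)²)
√(49673 + O(w(-1), -7)) = √(49673 + (-4 + 3*(-1))²) = √(49673 + (-4 - 3)²) = √(49673 + (-7)²) = √(49673 + 49) = √49722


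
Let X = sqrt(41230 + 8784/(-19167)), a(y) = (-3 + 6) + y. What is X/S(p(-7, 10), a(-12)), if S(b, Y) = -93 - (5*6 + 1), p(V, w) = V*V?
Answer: -sqrt(1682961897838)/792236 ≈ -1.6375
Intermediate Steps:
p(V, w) = V**2
a(y) = 3 + y
S(b, Y) = -124 (S(b, Y) = -93 - (30 + 1) = -93 - 1*31 = -93 - 31 = -124)
X = sqrt(1682961897838)/6389 (X = sqrt(41230 + 8784*(-1/19167)) = sqrt(41230 - 2928/6389) = sqrt(263415542/6389) = sqrt(1682961897838)/6389 ≈ 203.05)
X/S(p(-7, 10), a(-12)) = (sqrt(1682961897838)/6389)/(-124) = (sqrt(1682961897838)/6389)*(-1/124) = -sqrt(1682961897838)/792236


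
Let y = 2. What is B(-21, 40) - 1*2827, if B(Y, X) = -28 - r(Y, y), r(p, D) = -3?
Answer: -2852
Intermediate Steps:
B(Y, X) = -25 (B(Y, X) = -28 - 1*(-3) = -28 + 3 = -25)
B(-21, 40) - 1*2827 = -25 - 1*2827 = -25 - 2827 = -2852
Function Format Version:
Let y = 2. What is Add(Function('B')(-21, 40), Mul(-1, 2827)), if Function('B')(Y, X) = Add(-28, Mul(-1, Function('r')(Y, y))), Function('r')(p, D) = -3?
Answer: -2852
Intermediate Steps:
Function('B')(Y, X) = -25 (Function('B')(Y, X) = Add(-28, Mul(-1, -3)) = Add(-28, 3) = -25)
Add(Function('B')(-21, 40), Mul(-1, 2827)) = Add(-25, Mul(-1, 2827)) = Add(-25, -2827) = -2852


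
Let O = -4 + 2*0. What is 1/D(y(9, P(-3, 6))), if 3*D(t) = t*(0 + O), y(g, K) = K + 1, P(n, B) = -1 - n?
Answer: -1/4 ≈ -0.25000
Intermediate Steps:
O = -4 (O = -4 + 0 = -4)
y(g, K) = 1 + K
D(t) = -4*t/3 (D(t) = (t*(0 - 4))/3 = (t*(-4))/3 = (-4*t)/3 = -4*t/3)
1/D(y(9, P(-3, 6))) = 1/(-4*(1 + (-1 - 1*(-3)))/3) = 1/(-4*(1 + (-1 + 3))/3) = 1/(-4*(1 + 2)/3) = 1/(-4/3*3) = 1/(-4) = -1/4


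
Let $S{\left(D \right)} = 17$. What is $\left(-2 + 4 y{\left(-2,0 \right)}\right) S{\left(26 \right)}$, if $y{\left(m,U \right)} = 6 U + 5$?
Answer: $306$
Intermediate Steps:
$y{\left(m,U \right)} = 5 + 6 U$
$\left(-2 + 4 y{\left(-2,0 \right)}\right) S{\left(26 \right)} = \left(-2 + 4 \left(5 + 6 \cdot 0\right)\right) 17 = \left(-2 + 4 \left(5 + 0\right)\right) 17 = \left(-2 + 4 \cdot 5\right) 17 = \left(-2 + 20\right) 17 = 18 \cdot 17 = 306$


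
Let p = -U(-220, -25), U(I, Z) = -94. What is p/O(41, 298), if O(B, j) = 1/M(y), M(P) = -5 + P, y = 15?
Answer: 940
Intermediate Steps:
p = 94 (p = -1*(-94) = 94)
O(B, j) = 1/10 (O(B, j) = 1/(-5 + 15) = 1/10)
p/O(41, 298) = 94/(1/10) = 94*10 = 940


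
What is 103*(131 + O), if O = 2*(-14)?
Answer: 10609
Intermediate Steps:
O = -28
103*(131 + O) = 103*(131 - 28) = 103*103 = 10609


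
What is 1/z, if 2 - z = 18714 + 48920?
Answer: -1/67632 ≈ -1.4786e-5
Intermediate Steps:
z = -67632 (z = 2 - (18714 + 48920) = 2 - 1*67634 = 2 - 67634 = -67632)
1/z = 1/(-67632) = -1/67632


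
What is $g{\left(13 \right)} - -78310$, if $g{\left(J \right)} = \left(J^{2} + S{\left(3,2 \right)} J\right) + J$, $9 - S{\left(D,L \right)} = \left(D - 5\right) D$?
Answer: $78687$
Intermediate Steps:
$S{\left(D,L \right)} = 9 - D \left(-5 + D\right)$ ($S{\left(D,L \right)} = 9 - \left(D - 5\right) D = 9 - \left(-5 + D\right) D = 9 - D \left(-5 + D\right)$)
$g{\left(J \right)} = J^{2} + 16 J$ ($g{\left(J \right)} = \left(J^{2} + \left(9 - 3^{2} + 5 \cdot 3\right) J\right) + J = \left(J^{2} + \left(9 - 9 + 15\right) J\right) + J = \left(J^{2} + 15 J\right) + J = J^{2} + 16 J$)
$g{\left(13 \right)} - -78310 = 13 \left(16 + 13\right) - -78310 = 13 \cdot 29 + 78310 = 377 + 78310 = 78687$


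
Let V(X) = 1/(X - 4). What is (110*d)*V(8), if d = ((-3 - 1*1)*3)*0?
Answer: 0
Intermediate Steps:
V(X) = 1/(-4 + X)
d = 0 (d = ((-3 - 1)*3)*0 = -4*3*0 = -12*0 = 0)
(110*d)*V(8) = (110*0)/(-4 + 8) = 0/4 = 0*(¼) = 0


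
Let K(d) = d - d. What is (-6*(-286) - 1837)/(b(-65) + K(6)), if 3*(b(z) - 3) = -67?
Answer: 363/58 ≈ 6.2586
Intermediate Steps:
b(z) = -58/3 (b(z) = 3 + (⅓)*(-67) = 3 - 67/3 = -58/3)
K(d) = 0
(-6*(-286) - 1837)/(b(-65) + K(6)) = (-6*(-286) - 1837)/(-58/3 + 0) = (1716 - 1837)/(-58/3) = -121*(-3/58) = 363/58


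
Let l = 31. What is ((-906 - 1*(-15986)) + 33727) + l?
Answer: 48838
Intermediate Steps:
((-906 - 1*(-15986)) + 33727) + l = ((-906 - 1*(-15986)) + 33727) + 31 = ((-906 + 15986) + 33727) + 31 = (15080 + 33727) + 31 = 48807 + 31 = 48838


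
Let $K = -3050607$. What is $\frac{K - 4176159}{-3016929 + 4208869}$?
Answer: $- \frac{3613383}{595970} \approx -6.063$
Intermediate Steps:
$\frac{K - 4176159}{-3016929 + 4208869} = \frac{-3050607 - 4176159}{-3016929 + 4208869} = - \frac{7226766}{1191940} = \left(-7226766\right) \frac{1}{1191940} = - \frac{3613383}{595970}$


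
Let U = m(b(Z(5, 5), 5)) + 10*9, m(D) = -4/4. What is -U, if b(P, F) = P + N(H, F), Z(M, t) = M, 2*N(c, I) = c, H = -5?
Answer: -89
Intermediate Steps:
N(c, I) = c/2
b(P, F) = -5/2 + P (b(P, F) = P + (1/2)*(-5) = P - 5/2 = -5/2 + P)
m(D) = -1 (m(D) = -4*1/4 = -1)
U = 89 (U = -1 + 10*9 = -1 + 90 = 89)
-U = -1*89 = -89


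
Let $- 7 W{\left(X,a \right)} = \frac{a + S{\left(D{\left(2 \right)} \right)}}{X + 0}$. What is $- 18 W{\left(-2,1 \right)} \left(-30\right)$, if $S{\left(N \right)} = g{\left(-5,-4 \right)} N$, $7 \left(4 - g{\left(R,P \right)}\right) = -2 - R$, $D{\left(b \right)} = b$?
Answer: $\frac{15390}{49} \approx 314.08$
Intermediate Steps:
$g{\left(R,P \right)} = \frac{30}{7} + \frac{R}{7}$ ($g{\left(R,P \right)} = 4 - \frac{-2 - R}{7} = 4 + \left(\frac{2}{7} + \frac{R}{7}\right) = \frac{30}{7} + \frac{R}{7}$)
$S{\left(N \right)} = \frac{25 N}{7}$ ($S{\left(N \right)} = \left(\frac{30}{7} + \frac{1}{7} \left(-5\right)\right) N = \left(\frac{30}{7} - \frac{5}{7}\right) N = \frac{25 N}{7}$)
$W{\left(X,a \right)} = - \frac{\frac{50}{7} + a}{7 X}$ ($W{\left(X,a \right)} = - \frac{\left(a + \frac{25}{7} \cdot 2\right) \frac{1}{X + 0}}{7} = - \frac{\left(a + \frac{50}{7}\right) \frac{1}{X}}{7} = - \frac{\left(\frac{50}{7} + a\right) \frac{1}{X}}{7} = - \frac{\frac{1}{X} \left(\frac{50}{7} + a\right)}{7} = - \frac{\frac{50}{7} + a}{7 X}$)
$- 18 W{\left(-2,1 \right)} \left(-30\right) = - 18 \frac{-50 - 7}{49 \left(-2\right)} \left(-30\right) = - 18 \cdot \frac{1}{49} \left(- \frac{1}{2}\right) \left(-50 - 7\right) \left(-30\right) = - 18 \cdot \frac{1}{49} \left(- \frac{1}{2}\right) \left(-57\right) \left(-30\right) = \left(-18\right) \frac{57}{98} \left(-30\right) = \left(- \frac{513}{49}\right) \left(-30\right) = \frac{15390}{49}$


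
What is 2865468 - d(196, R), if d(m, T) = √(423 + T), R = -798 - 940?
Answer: 2865468 - I*√1315 ≈ 2.8655e+6 - 36.263*I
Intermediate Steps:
R = -1738
2865468 - d(196, R) = 2865468 - √(423 - 1738) = 2865468 - √(-1315) = 2865468 - I*√1315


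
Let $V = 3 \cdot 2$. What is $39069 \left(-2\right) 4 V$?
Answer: $-1875312$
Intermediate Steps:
$V = 6$
$39069 \left(-2\right) 4 V = 39069 \left(-2\right) 4 \cdot 6 = 39069 \left(\left(-8\right) 6\right) = 39069 \left(-48\right) = -1875312$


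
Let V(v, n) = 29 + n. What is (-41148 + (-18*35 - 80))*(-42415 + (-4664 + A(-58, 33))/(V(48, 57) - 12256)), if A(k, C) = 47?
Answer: 10803255391757/6085 ≈ 1.7754e+9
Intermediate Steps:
(-41148 + (-18*35 - 80))*(-42415 + (-4664 + A(-58, 33))/(V(48, 57) - 12256)) = (-41148 + (-18*35 - 80))*(-42415 + (-4664 + 47)/((29 + 57) - 12256)) = (-41148 + (-630 - 80))*(-42415 - 4617/(86 - 12256)) = (-41148 - 710)*(-42415 - 4617/(-12170)) = -41858*(-42415 - 4617*(-1/12170)) = -41858*(-42415 + 4617/12170) = -41858*(-516185933/12170) = 10803255391757/6085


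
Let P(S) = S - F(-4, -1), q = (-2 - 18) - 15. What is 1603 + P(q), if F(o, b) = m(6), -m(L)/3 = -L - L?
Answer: 1532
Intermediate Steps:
q = -35 (q = -20 - 15 = -35)
m(L) = 6*L (m(L) = -3*(-L - L) = -(-6)*L = 6*L)
F(o, b) = 36 (F(o, b) = 6*6 = 36)
P(S) = -36 + S (P(S) = S - 1*36 = S - 36 = -36 + S)
1603 + P(q) = 1603 + (-36 - 35) = 1603 - 71 = 1532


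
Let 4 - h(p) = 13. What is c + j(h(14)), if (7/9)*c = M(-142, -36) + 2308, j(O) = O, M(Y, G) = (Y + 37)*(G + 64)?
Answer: -5751/7 ≈ -821.57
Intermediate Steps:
h(p) = -9 (h(p) = 4 - 1*13 = 4 - 13 = -9)
M(Y, G) = (37 + Y)*(64 + G)
c = -5688/7 (c = 9*((2368 + 37*(-36) + 64*(-142) - 36*(-142)) + 2308)/7 = 9*((2368 - 1332 - 9088 + 5112) + 2308)/7 = 9*(-2940 + 2308)/7 = (9/7)*(-632) = -5688/7 ≈ -812.57)
c + j(h(14)) = -5688/7 - 9 = -5751/7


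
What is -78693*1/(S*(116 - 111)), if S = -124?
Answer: 78693/620 ≈ 126.92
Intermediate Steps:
-78693*1/(S*(116 - 111)) = -78693*(-1/(124*(116 - 111))) = -78693/(5*(-124)) = -78693/(-620) = -78693*(-1/620) = 78693/620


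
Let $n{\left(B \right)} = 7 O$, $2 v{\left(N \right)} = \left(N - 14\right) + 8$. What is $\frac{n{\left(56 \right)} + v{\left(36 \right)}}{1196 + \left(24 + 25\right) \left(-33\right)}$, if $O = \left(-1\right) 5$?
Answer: $\frac{20}{421} \approx 0.047506$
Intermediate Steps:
$O = -5$
$v{\left(N \right)} = -3 + \frac{N}{2}$ ($v{\left(N \right)} = \frac{\left(N - 14\right) + 8}{2} = \frac{\left(-14 + N\right) + 8}{2} = \frac{-6 + N}{2} = -3 + \frac{N}{2}$)
$n{\left(B \right)} = -35$ ($n{\left(B \right)} = 7 \left(-5\right) = -35$)
$\frac{n{\left(56 \right)} + v{\left(36 \right)}}{1196 + \left(24 + 25\right) \left(-33\right)} = \frac{-35 + \left(-3 + \frac{1}{2} \cdot 36\right)}{1196 + \left(24 + 25\right) \left(-33\right)} = \frac{-35 + \left(-3 + 18\right)}{1196 + 49 \left(-33\right)} = \frac{-35 + 15}{1196 - 1617} = - \frac{20}{-421} = \left(-20\right) \left(- \frac{1}{421}\right) = \frac{20}{421}$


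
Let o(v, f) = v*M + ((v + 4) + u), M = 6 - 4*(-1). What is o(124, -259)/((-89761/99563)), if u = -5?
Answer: -135704369/89761 ≈ -1511.8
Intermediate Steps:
M = 10 (M = 6 + 4 = 10)
o(v, f) = -1 + 11*v (o(v, f) = v*10 + ((v + 4) - 5) = 10*v + ((4 + v) - 5) = 10*v + (-1 + v) = -1 + 11*v)
o(124, -259)/((-89761/99563)) = (-1 + 11*124)/((-89761/99563)) = (-1 + 1364)/((-89761*1/99563)) = 1363/(-89761/99563) = 1363*(-99563/89761) = -135704369/89761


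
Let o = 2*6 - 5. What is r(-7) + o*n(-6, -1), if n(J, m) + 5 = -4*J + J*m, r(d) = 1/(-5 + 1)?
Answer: 699/4 ≈ 174.75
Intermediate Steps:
r(d) = -¼ (r(d) = 1/(-4) = -¼)
o = 7 (o = 12 - 5 = 7)
n(J, m) = -5 - 4*J + J*m (n(J, m) = -5 + (-4*J + J*m) = -5 - 4*J + J*m)
r(-7) + o*n(-6, -1) = -¼ + 7*(-5 - 4*(-6) - 6*(-1)) = -¼ + 7*(-5 + 24 + 6) = -¼ + 7*25 = -¼ + 175 = 699/4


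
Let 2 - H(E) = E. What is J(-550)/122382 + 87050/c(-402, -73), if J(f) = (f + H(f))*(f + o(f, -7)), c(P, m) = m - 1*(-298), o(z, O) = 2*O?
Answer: 23673554/61191 ≈ 386.88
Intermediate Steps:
H(E) = 2 - E
c(P, m) = 298 + m (c(P, m) = m + 298 = 298 + m)
J(f) = -28 + 2*f (J(f) = (f + (2 - f))*(f + 2*(-7)) = 2*(f - 14) = 2*(-14 + f) = -28 + 2*f)
J(-550)/122382 + 87050/c(-402, -73) = (-28 + 2*(-550))/122382 + 87050/(298 - 73) = (-28 - 1100)*(1/122382) + 87050/225 = -1128*1/122382 + 87050*(1/225) = -188/20397 + 3482/9 = 23673554/61191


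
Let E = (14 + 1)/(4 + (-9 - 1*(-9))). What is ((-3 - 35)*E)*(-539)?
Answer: 153615/2 ≈ 76808.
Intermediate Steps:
E = 15/4 (E = 15/(4 + (-9 + 9)) = 15/(4 + 0) = 15/4 ≈ 3.7500)
((-3 - 35)*E)*(-539) = ((-3 - 35)*(15/4))*(-539) = -38*15/4*(-539) = -285/2*(-539) = 153615/2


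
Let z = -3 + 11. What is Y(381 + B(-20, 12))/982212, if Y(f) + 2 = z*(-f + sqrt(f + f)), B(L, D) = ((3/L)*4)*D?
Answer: -7481/2455530 + 2*sqrt(18690)/1227765 ≈ -0.0028239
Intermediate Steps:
z = 8
B(L, D) = 12*D/L (B(L, D) = (12/L)*D = 12*D/L)
Y(f) = -2 - 8*f + 8*sqrt(2)*sqrt(f) (Y(f) = -2 + 8*(-f + sqrt(f + f)) = -2 + 8*(-f + sqrt(2*f)) = -2 + 8*(-f + sqrt(2)*sqrt(f)) = -2 + (-8*f + 8*sqrt(2)*sqrt(f)) = -2 - 8*f + 8*sqrt(2)*sqrt(f))
Y(381 + B(-20, 12))/982212 = (-2 - 8*(381 + 12*12/(-20)) + 8*sqrt(2)*sqrt(381 + 12*12/(-20)))/982212 = (-2 - 8*(381 + 12*12*(-1/20)) + 8*sqrt(2)*sqrt(381 + 12*12*(-1/20)))*(1/982212) = (-2 - 8*(381 - 36/5) + 8*sqrt(2)*sqrt(381 - 36/5))*(1/982212) = (-2 - 8*1869/5 + 8*sqrt(2)*sqrt(1869/5))*(1/982212) = (-2 - 14952/5 + 8*sqrt(2)*(sqrt(9345)/5))*(1/982212) = (-2 - 14952/5 + 8*sqrt(18690)/5)*(1/982212) = (-14962/5 + 8*sqrt(18690)/5)*(1/982212) = -7481/2455530 + 2*sqrt(18690)/1227765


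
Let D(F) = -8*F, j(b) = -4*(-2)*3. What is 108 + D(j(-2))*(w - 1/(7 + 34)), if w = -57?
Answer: 453324/41 ≈ 11057.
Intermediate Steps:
j(b) = 24 (j(b) = 8*3 = 24)
108 + D(j(-2))*(w - 1/(7 + 34)) = 108 + (-8*24)*(-57 - 1/(7 + 34)) = 108 - 192*(-57 - 1/41) = 108 - 192*(-2338/41) = 108 + 448896/41 = 453324/41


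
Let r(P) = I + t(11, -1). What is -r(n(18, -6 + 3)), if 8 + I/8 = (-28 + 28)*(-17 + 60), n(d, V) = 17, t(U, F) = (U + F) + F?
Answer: 55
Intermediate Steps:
t(U, F) = U + 2*F (t(U, F) = (F + U) + F = U + 2*F)
I = -64 (I = -64 + 8*((-28 + 28)*(-17 + 60)) = -64 + 8*(0*43) = -64 + 8*0 = -64 + 0 = -64)
r(P) = -55 (r(P) = -64 + (11 + 2*(-1)) = -64 + (11 - 2) = -64 + 9 = -55)
-r(n(18, -6 + 3)) = -1*(-55) = 55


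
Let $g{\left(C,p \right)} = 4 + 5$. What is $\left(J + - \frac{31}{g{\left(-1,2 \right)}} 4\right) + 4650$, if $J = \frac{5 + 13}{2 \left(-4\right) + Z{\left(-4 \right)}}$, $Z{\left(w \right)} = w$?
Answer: $\frac{83425}{18} \approx 4634.7$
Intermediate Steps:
$g{\left(C,p \right)} = 9$
$J = - \frac{3}{2}$ ($J = \frac{5 + 13}{2 \left(-4\right) - 4} = \frac{18}{-8 - 4} = \frac{18}{-12} = 18 \left(- \frac{1}{12}\right) = - \frac{3}{2} \approx -1.5$)
$\left(J + - \frac{31}{g{\left(-1,2 \right)}} 4\right) + 4650 = \left(- \frac{3}{2} + - \frac{31}{9} \cdot 4\right) + 4650 = \left(- \frac{3}{2} + \left(-31\right) \frac{1}{9} \cdot 4\right) + 4650 = \left(- \frac{3}{2} - \frac{124}{9}\right) + 4650 = - \frac{275}{18} + 4650 = \frac{83425}{18}$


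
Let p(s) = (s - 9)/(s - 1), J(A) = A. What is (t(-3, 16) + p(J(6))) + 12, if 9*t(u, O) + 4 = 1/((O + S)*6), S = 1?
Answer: 50291/4590 ≈ 10.957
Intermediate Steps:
p(s) = (-9 + s)/(-1 + s)
t(u, O) = -4/9 + 1/(9*(6 + 6*O)) (t(u, O) = -4/9 + (1/((O + 1)*6))/9 = -4/9 + (1/((1 + O)*6))/9 = -4/9 + (1/(6 + 6*O))/9 = -4/9 + 1/(9*(6 + 6*O)))
(t(-3, 16) + p(J(6))) + 12 = ((-23 - 24*16)/(54*(1 + 16)) + (-9 + 6)/(-1 + 6)) + 12 = ((1/54)*(-23 - 384)/17 - 3/5) + 12 = ((1/54)*(1/17)*(-407) + (1/5)*(-3)) + 12 = (-407/918 - 3/5) + 12 = -4789/4590 + 12 = 50291/4590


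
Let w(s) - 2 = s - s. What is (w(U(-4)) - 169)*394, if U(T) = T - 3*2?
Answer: -65798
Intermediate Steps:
U(T) = -6 + T (U(T) = T - 6 = -6 + T)
w(s) = 2 (w(s) = 2 + (s - s) = 2 + 0 = 2)
(w(U(-4)) - 169)*394 = (2 - 169)*394 = -167*394 = -65798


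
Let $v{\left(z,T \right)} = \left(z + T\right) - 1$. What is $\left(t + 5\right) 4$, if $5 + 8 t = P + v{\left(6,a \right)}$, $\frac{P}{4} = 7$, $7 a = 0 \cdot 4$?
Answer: $34$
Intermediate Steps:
$a = 0$ ($a = \frac{0 \cdot 4}{7} = \frac{1}{7} \cdot 0 = 0$)
$P = 28$ ($P = 4 \cdot 7 = 28$)
$v{\left(z,T \right)} = -1 + T + z$ ($v{\left(z,T \right)} = \left(T + z\right) - 1 = -1 + T + z$)
$t = \frac{7}{2}$ ($t = - \frac{5}{8} + \frac{28 + \left(-1 + 0 + 6\right)}{8} = - \frac{5}{8} + \frac{28 + 5}{8} = - \frac{5}{8} + \frac{1}{8} \cdot 33 = - \frac{5}{8} + \frac{33}{8} = \frac{7}{2} \approx 3.5$)
$\left(t + 5\right) 4 = \left(\frac{7}{2} + 5\right) 4 = \frac{17}{2} \cdot 4 = 34$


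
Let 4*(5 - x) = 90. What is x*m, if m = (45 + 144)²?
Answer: -1250235/2 ≈ -6.2512e+5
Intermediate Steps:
x = -35/2 (x = 5 - ¼*90 = 5 - 45/2 = -35/2 ≈ -17.500)
m = 35721 (m = 189² = 35721)
x*m = -35/2*35721 = -1250235/2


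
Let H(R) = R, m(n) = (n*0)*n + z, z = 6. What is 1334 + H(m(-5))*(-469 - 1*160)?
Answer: -2440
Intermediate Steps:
m(n) = 6 (m(n) = (n*0)*n + 6 = 0*n + 6 = 0 + 6 = 6)
1334 + H(m(-5))*(-469 - 1*160) = 1334 + 6*(-469 - 1*160) = 1334 + 6*(-469 - 160) = 1334 + 6*(-629) = 1334 - 3774 = -2440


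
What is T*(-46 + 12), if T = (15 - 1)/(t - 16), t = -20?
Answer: 119/9 ≈ 13.222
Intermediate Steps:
T = -7/18 (T = (15 - 1)/(-20 - 16) = 14/(-36) = 14*(-1/36) = -7/18 ≈ -0.38889)
T*(-46 + 12) = -7*(-46 + 12)/18 = -7/18*(-34) = 119/9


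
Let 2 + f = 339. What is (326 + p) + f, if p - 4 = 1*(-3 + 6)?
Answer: 670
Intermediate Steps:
f = 337 (f = -2 + 339 = 337)
p = 7 (p = 4 + 1*(-3 + 6) = 4 + 1*3 = 4 + 3 = 7)
(326 + p) + f = (326 + 7) + 337 = 333 + 337 = 670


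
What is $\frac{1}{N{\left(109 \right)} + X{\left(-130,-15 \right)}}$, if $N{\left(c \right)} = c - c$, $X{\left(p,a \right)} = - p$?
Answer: $\frac{1}{130} \approx 0.0076923$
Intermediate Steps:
$N{\left(c \right)} = 0$
$\frac{1}{N{\left(109 \right)} + X{\left(-130,-15 \right)}} = \frac{1}{0 - -130} = \frac{1}{0 + 130} = \frac{1}{130}$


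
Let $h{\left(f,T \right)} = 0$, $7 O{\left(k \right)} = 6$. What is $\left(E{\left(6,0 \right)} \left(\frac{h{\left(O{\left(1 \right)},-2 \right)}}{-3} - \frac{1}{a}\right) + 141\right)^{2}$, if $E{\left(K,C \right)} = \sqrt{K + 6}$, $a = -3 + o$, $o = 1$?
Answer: $\left(141 + \sqrt{3}\right)^{2} \approx 20372.0$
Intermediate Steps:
$O{\left(k \right)} = \frac{6}{7}$ ($O{\left(k \right)} = \frac{1}{7} \cdot 6 = \frac{6}{7}$)
$a = -2$ ($a = -3 + 1 = -2$)
$E{\left(K,C \right)} = \sqrt{6 + K}$
$\left(E{\left(6,0 \right)} \left(\frac{h{\left(O{\left(1 \right)},-2 \right)}}{-3} - \frac{1}{a}\right) + 141\right)^{2} = \left(\sqrt{6 + 6} \left(\frac{0}{-3} - \frac{1}{-2}\right) + 141\right)^{2} = \left(\sqrt{12} \left(0 \left(- \frac{1}{3}\right) - - \frac{1}{2}\right) + 141\right)^{2} = \left(2 \sqrt{3} \left(0 + \frac{1}{2}\right) + 141\right)^{2} = \left(2 \sqrt{3} \cdot \frac{1}{2} + 141\right)^{2} = \left(\sqrt{3} + 141\right)^{2} = \left(141 + \sqrt{3}\right)^{2}$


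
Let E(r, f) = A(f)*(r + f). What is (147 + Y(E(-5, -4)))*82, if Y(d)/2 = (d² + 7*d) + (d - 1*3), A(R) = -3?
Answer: 166542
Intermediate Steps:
E(r, f) = -3*f - 3*r (E(r, f) = -3*(r + f) = -3*(f + r) = -3*f - 3*r)
Y(d) = -6 + 2*d² + 16*d (Y(d) = 2*((d² + 7*d) + (d - 1*3)) = 2*((d² + 7*d) + (d - 3)) = 2*((d² + 7*d) + (-3 + d)) = 2*(-3 + d² + 8*d) = -6 + 2*d² + 16*d)
(147 + Y(E(-5, -4)))*82 = (147 + (-6 + 2*(-3*(-4) - 3*(-5))² + 16*(-3*(-4) - 3*(-5))))*82 = (147 + (-6 + 2*(12 + 15)² + 16*(12 + 15)))*82 = (147 + (-6 + 2*27² + 16*27))*82 = (147 + (-6 + 2*729 + 432))*82 = (147 + (-6 + 1458 + 432))*82 = (147 + 1884)*82 = 2031*82 = 166542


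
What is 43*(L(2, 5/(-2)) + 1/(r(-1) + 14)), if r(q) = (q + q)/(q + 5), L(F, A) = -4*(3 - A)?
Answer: -25456/27 ≈ -942.81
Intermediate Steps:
L(F, A) = -12 + 4*A
r(q) = 2*q/(5 + q) (r(q) = (2*q)/(5 + q) = 2*q/(5 + q))
43*(L(2, 5/(-2)) + 1/(r(-1) + 14)) = 43*((-12 + 4*(5/(-2))) + 1/(2*(-1)/(5 - 1) + 14)) = 43*((-12 + 4*(5*(-1/2))) + 1/(2*(-1)/4 + 14)) = 43*((-12 + 4*(-5/2)) + 1/(2*(-1)*(1/4) + 14)) = 43*((-12 - 10) + 1/(-1/2 + 14)) = 43*(-22 + 1/(27/2)) = 43*(-22 + 2/27) = 43*(-592/27) = -25456/27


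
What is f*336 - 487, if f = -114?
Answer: -38791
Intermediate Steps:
f*336 - 487 = -114*336 - 487 = -38304 - 487 = -38791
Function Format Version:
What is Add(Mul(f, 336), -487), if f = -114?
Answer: -38791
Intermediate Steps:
Add(Mul(f, 336), -487) = Add(Mul(-114, 336), -487) = Add(-38304, -487) = -38791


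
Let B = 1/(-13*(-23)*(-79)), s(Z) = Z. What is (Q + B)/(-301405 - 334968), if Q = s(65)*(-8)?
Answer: 12282921/15031766633 ≈ 0.00081713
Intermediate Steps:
Q = -520 (Q = 65*(-8) = -520)
B = -1/23621 (B = 1/(299*(-79)) = 1/(-23621) = -1/23621 ≈ -4.2335e-5)
(Q + B)/(-301405 - 334968) = (-520 - 1/23621)/(-301405 - 334968) = -12282921/23621/(-636373) = -12282921/23621*(-1/636373) = 12282921/15031766633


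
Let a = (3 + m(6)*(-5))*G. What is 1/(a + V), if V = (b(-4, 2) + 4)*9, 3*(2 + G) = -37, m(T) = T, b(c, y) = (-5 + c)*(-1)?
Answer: 1/504 ≈ 0.0019841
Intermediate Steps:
b(c, y) = 5 - c
G = -43/3 (G = -2 + (⅓)*(-37) = -2 - 37/3 = -43/3 ≈ -14.333)
a = 387 (a = (3 + 6*(-5))*(-43/3) = (3 - 30)*(-43/3) = -27*(-43/3) = 387)
V = 117 (V = ((5 - 1*(-4)) + 4)*9 = ((5 + 4) + 4)*9 = (9 + 4)*9 = 13*9 = 117)
1/(a + V) = 1/(387 + 117) = 1/504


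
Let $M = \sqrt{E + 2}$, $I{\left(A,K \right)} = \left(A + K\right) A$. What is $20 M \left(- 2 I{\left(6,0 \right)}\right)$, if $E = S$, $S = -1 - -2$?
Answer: $- 1440 \sqrt{3} \approx -2494.2$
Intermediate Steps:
$I{\left(A,K \right)} = A \left(A + K\right)$
$S = 1$ ($S = -1 + 2 = 1$)
$E = 1$
$M = \sqrt{3}$ ($M = \sqrt{1 + 2} = \sqrt{3} \approx 1.732$)
$20 M \left(- 2 I{\left(6,0 \right)}\right) = 20 \sqrt{3} \left(- 2 \cdot 6 \left(6 + 0\right)\right) = 20 \sqrt{3} \left(- 2 \cdot 6 \cdot 6\right) = 20 \sqrt{3} \left(\left(-2\right) 36\right) = 20 \sqrt{3} \left(-72\right) = - 1440 \sqrt{3}$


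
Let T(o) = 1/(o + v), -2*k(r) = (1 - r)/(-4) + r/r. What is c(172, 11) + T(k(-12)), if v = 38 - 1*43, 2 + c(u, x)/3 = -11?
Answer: -1217/31 ≈ -39.258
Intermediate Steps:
c(u, x) = -39 (c(u, x) = -6 + 3*(-11) = -6 - 33 = -39)
v = -5 (v = 38 - 43 = -5)
k(r) = -3/8 - r/8 (k(r) = -((1 - r)/(-4) + r/r)/2 = -((1 - r)*(-1/4) + 1)/2 = -((-1/4 + r/4) + 1)/2 = -(3/4 + r/4)/2 = -3/8 - r/8)
T(o) = 1/(-5 + o) (T(o) = 1/(o - 5) = 1/(-5 + o))
c(172, 11) + T(k(-12)) = -39 + 1/(-5 + (-3/8 - 1/8*(-12))) = -39 + 1/(-5 + (-3/8 + 3/2)) = -39 + 1/(-5 + 9/8) = -39 + 1/(-31/8) = -39 - 8/31 = -1217/31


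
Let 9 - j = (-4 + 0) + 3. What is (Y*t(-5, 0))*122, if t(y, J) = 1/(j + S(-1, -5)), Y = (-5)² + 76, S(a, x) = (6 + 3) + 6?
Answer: 12322/25 ≈ 492.88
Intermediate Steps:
S(a, x) = 15 (S(a, x) = 9 + 6 = 15)
j = 10 (j = 9 - ((-4 + 0) + 3) = 9 - (-4 + 3) = 9 - 1*(-1) = 9 + 1 = 10)
Y = 101 (Y = 25 + 76 = 101)
t(y, J) = 1/25 (t(y, J) = 1/(10 + 15) = 1/25)
(Y*t(-5, 0))*122 = (101*(1/25))*122 = (101/25)*122 = 12322/25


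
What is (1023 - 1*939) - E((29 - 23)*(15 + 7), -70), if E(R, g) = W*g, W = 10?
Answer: 784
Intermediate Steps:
E(R, g) = 10*g
(1023 - 1*939) - E((29 - 23)*(15 + 7), -70) = (1023 - 1*939) - 10*(-70) = (1023 - 939) - 1*(-700) = 84 + 700 = 784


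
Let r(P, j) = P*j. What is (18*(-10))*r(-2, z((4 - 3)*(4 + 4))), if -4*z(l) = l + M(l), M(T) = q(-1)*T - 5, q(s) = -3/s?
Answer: -2430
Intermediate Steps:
M(T) = -5 + 3*T (M(T) = (-3/(-1))*T - 5 = (-3*(-1))*T - 5 = 3*T - 5 = -5 + 3*T)
z(l) = 5/4 - l (z(l) = -(l + (-5 + 3*l))/4 = -(-5 + 4*l)/4 = 5/4 - l)
(18*(-10))*r(-2, z((4 - 3)*(4 + 4))) = (18*(-10))*(-2*(5/4 - (4 - 3)*(4 + 4))) = -(-360)*(5/4 - 8) = -(-360)*(-27)/4 = -180*27/2 = -2430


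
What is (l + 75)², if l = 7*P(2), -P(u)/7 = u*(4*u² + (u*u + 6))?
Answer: 6115729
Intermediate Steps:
P(u) = -7*u*(6 + 5*u²) (P(u) = -7*u*(4*u² + (u*u + 6)) = -7*u*(4*u² + (u² + 6)) = -7*u*(4*u² + (6 + u²)) = -7*u*(6 + 5*u²))
l = -2548 (l = 7*(-42*2 - 35*2³) = 7*(-84 - 35*8) = 7*(-84 - 280) = 7*(-364) = -2548)
(l + 75)² = (-2548 + 75)² = (-2473)² = 6115729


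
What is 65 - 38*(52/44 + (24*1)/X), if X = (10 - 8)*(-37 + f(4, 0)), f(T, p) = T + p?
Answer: 373/11 ≈ 33.909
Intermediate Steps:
X = -66 (X = (10 - 8)*(-37 + (4 + 0)) = 2*(-37 + 4) = 2*(-33) = -66)
65 - 38*(52/44 + (24*1)/X) = 65 - 38*(52/44 + (24*1)/(-66)) = 65 - 38*(52*(1/44) + 24*(-1/66)) = 65 - 38*(13/11 - 4/11) = 65 - 38*9/11 = 65 - 342/11 = 373/11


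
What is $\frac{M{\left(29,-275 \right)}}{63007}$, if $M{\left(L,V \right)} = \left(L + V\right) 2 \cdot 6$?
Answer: $- \frac{2952}{63007} \approx -0.046852$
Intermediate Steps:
$M{\left(L,V \right)} = 12 L + 12 V$ ($M{\left(L,V \right)} = \left(L + V\right) 12 = 12 L + 12 V$)
$\frac{M{\left(29,-275 \right)}}{63007} = \frac{12 \cdot 29 + 12 \left(-275\right)}{63007} = \left(348 - 3300\right) \frac{1}{63007} = \left(-2952\right) \frac{1}{63007} = - \frac{2952}{63007}$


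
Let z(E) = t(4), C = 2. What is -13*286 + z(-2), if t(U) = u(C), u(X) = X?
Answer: -3716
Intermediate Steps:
t(U) = 2
z(E) = 2
-13*286 + z(-2) = -13*286 + 2 = -3718 + 2 = -3716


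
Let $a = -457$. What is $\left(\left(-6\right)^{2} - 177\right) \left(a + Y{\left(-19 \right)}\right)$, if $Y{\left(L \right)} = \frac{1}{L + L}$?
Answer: $\frac{2448747}{38} \approx 64441.0$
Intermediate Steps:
$Y{\left(L \right)} = \frac{1}{2 L}$
$\left(\left(-6\right)^{2} - 177\right) \left(a + Y{\left(-19 \right)}\right) = \left(\left(-6\right)^{2} - 177\right) \left(-457 + \frac{1}{2 \left(-19\right)}\right) = \left(36 - 177\right) \left(-457 + \frac{1}{2} \left(- \frac{1}{19}\right)\right) = - 141 \left(-457 - \frac{1}{38}\right) = \left(-141\right) \left(- \frac{17367}{38}\right) = \frac{2448747}{38}$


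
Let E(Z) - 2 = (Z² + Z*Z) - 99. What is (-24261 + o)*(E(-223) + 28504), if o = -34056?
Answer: -7456703205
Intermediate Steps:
E(Z) = -97 + 2*Z² (E(Z) = 2 + ((Z² + Z*Z) - 99) = 2 + ((Z² + Z²) - 99) = 2 + (2*Z² - 99) = 2 + (-99 + 2*Z²) = -97 + 2*Z²)
(-24261 + o)*(E(-223) + 28504) = (-24261 - 34056)*((-97 + 2*(-223)²) + 28504) = -58317*((-97 + 2*49729) + 28504) = -58317*((-97 + 99458) + 28504) = -58317*(99361 + 28504) = -58317*127865 = -7456703205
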